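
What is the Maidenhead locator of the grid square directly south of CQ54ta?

CQ53tx

Latitude subsquare a = 0; −1 → -1, wraps to 23 = x, carry into square.
Latitude square 4; −1 → 3.
The longitude characters are unchanged.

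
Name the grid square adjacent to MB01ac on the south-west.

Longitude subsquare a = 0; −1 → -1, wraps to 23 = x, carry into square.
Longitude square 0; −1 → -1, wraps to 9, carry into field.
Longitude field M = 12; −1 → 11 = L.
Latitude subsquare c = 2; −1 → 1 = b.

LB91xb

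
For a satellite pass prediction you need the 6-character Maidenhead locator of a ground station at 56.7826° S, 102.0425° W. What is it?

DD83xf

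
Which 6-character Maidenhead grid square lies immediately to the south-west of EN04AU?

DN94xt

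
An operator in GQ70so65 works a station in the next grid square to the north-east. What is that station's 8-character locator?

GQ70so76

Longitude extended square 6; +1 → 7.
Latitude extended square 5; +1 → 6.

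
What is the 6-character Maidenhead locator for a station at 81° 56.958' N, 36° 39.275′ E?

KR81hw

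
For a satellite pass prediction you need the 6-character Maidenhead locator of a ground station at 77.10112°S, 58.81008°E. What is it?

LB92jv

Add 180° to longitude and 90° to latitude: 238.8101, 12.8989.
Field: lon ⌊238.8101/20⌋ = 11 → L; lat ⌊12.8989/10⌋ = 1 → B.
Square: lon ⌊18.8101/2⌋ = 9; lat ⌊2.8989/1⌋ = 2.
Subsquare: lon ⌊0.8101/0.0833333⌋ = 9 → j; lat ⌊0.8989/0.0416667⌋ = 21 → v.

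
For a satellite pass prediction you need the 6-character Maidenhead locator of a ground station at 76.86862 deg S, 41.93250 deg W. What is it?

GB93ad

Shift to the Maidenhead origin (180°W, 90°S): lon 138.0675, lat 13.1314.
Field: lon ⌊138.0675/20⌋ = 6 → G; lat ⌊13.1314/10⌋ = 1 → B.
Square: lon ⌊18.0675/2⌋ = 9; lat ⌊3.1314/1⌋ = 3.
Subsquare: lon ⌊0.0675/0.0833333⌋ = 0 → a; lat ⌊0.1314/0.0416667⌋ = 3 → d.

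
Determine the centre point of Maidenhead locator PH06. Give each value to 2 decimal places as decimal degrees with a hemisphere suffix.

Field P=15, H=7: +15·20° lon, +7·10° lat → SW at lon 120°, lat -20°.
Square 0, 6: +0·2° lon, +6·1° lat → SW at lon 120°, lat -14°.
Cell spans 2° lon × 1° lat. Centre is SW corner plus half of each.
latitude 13.50° S, longitude 121.00° E.

13.50° S, 121.00° E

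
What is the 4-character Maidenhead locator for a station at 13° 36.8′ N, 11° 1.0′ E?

JK53

Add 180° to longitude and 90° to latitude: 191.02, 103.61.
Field: lon ⌊191.02/20⌋ = 9 → J; lat ⌊103.61/10⌋ = 10 → K.
Square: lon ⌊11.02/2⌋ = 5; lat ⌊3.61/1⌋ = 3.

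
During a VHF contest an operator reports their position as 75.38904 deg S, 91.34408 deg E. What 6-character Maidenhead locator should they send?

NB54qo

Offset from 180°W / 90°S: lon 271.3441°, lat 14.6110°.
Field: 271.3441/20 → 13 → N, 14.6110/10 → 1 → B; chars NB.
Square: 11.3441/2 → 5, 4.6110/1 → 4; chars 54.
Subsquare: 1.3441/0.0833333 → 16 → q, 0.6110/0.0416667 → 14 → o; chars qo.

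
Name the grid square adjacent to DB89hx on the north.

Latitude subsquare x = 23; +1 → 24, wraps to 0 = a, carry into square.
Latitude square 9; +1 → 10, wraps to 0, carry into field.
Latitude field B = 1; +1 → 2 = C.
The longitude characters are unchanged.

DC80ha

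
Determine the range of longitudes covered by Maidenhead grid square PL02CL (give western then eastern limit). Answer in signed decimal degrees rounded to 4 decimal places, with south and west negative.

Field P=15, L=11: +15·20° lon, +11·10° lat → SW at lon 120°, lat 20°.
Square 0, 2: +0·2° lon, +2·1° lat → SW at lon 120°, lat 22°.
Subsquare c=2, l=11: +2·0.0833333° lon, +11·0.0416667° lat → SW at lon 120.167°, lat 22.4583°.
Cell spans 0.0833333° lon × 0.0416667° lat.
west 120.1667, east 120.2500.

120.1667, 120.2500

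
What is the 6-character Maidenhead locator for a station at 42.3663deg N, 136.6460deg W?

CN12qi

Offset from 180°W / 90°S: lon 43.3540°, lat 132.3663°.
Field (20°×10°, letters A–R): 43.3540/20 → 2 → C, 132.3663/10 → 13 → N; chars CN.
Square (2°×1°, digits 0–9): 3.3540/2 → 1, 2.3663/1 → 2; chars 12.
Subsquare (5′×2.5′, letters a–x): 1.3540/0.0833333 → 16 → q, 0.3663/0.0416667 → 8 → i; chars qi.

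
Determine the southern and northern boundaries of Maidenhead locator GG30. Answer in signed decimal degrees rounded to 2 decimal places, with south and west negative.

Field G=6, G=6: +6·20° lon, +6·10° lat → SW at lon -60°, lat -30°.
Square 3, 0: +3·2° lon, +0·1° lat → SW at lon -54°, lat -30°.
Cell spans 2° lon × 1° lat.
south -30.00, north -29.00.

-30.00, -29.00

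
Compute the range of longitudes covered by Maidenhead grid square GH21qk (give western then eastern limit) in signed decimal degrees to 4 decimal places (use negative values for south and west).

Field G=6, H=7: +6·20° lon, +7·10° lat → SW at lon -60°, lat -20°.
Square 2, 1: +2·2° lon, +1·1° lat → SW at lon -56°, lat -19°.
Subsquare q=16, k=10: +16·0.0833333° lon, +10·0.0416667° lat → SW at lon -54.6667°, lat -18.5833°.
Cell spans 0.0833333° lon × 0.0416667° lat.
west -54.6667, east -54.5833.

-54.6667, -54.5833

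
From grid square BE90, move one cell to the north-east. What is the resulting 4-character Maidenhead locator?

CE01

Longitude square 9; +1 → 10, wraps to 0, carry into field.
Longitude field B = 1; +1 → 2 = C.
Latitude square 0; +1 → 1.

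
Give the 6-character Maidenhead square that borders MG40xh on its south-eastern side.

MG50ag

Longitude subsquare x = 23; +1 → 24, wraps to 0 = a, carry into square.
Longitude square 4; +1 → 5.
Latitude subsquare h = 7; −1 → 6 = g.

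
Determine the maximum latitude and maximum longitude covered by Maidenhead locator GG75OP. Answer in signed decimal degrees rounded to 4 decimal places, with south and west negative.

Field G=6, G=6: +6·20° lon, +6·10° lat → SW at lon -60°, lat -30°.
Square 7, 5: +7·2° lon, +5·1° lat → SW at lon -46°, lat -25°.
Subsquare o=14, p=15: +14·0.0833333° lon, +15·0.0416667° lat → SW at lon -44.8333°, lat -24.375°.
Cell spans 0.0833333° lon × 0.0416667° lat. NE corner is SW corner plus one full cell.
latitude -24.3333, longitude -44.7500.

-24.3333, -44.7500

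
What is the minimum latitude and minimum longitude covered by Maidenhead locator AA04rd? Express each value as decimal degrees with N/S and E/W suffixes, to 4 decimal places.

Field A=0, A=0: +0·20° lon, +0·10° lat → SW at lon -180°, lat -90°.
Square 0, 4: +0·2° lon, +4·1° lat → SW at lon -180°, lat -86°.
Subsquare r=17, d=3: +17·0.0833333° lon, +3·0.0416667° lat → SW at lon -178.583°, lat -85.875°.
latitude 85.8750° S, longitude 178.5833° W.

85.8750° S, 178.5833° W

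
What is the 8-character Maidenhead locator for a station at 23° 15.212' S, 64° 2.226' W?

Add 180° to longitude and 90° to latitude: 115.96290, 66.74647.
Field (20°×10°, letters A–R): lon ⌊115.96290/20⌋ = 5 → F; lat ⌊66.74647/10⌋ = 6 → G.
Square (2°×1°, digits 0–9): lon ⌊15.96290/2⌋ = 7; lat ⌊6.74647/1⌋ = 6.
Subsquare (5′×2.5′, letters a–x): lon ⌊1.96290/0.0833333⌋ = 23 → x; lat ⌊0.74647/0.0416667⌋ = 17 → r.
Extended square (30″×15″, digits 0–9): lon ⌊0.04623/0.00833333⌋ = 5; lat ⌊0.03813/0.00416667⌋ = 9.

FG76xr59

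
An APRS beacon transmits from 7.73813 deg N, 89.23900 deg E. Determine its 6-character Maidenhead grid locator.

Shift to the Maidenhead origin (180°W, 90°S): lon 269.2390, lat 97.7381.
Field (20°×10°, letters A–R): 269.2390/20 → 13 → N, 97.7381/10 → 9 → J; chars NJ.
Square (2°×1°, digits 0–9): 9.2390/2 → 4, 7.7381/1 → 7; chars 47.
Subsquare (5′×2.5′, letters a–x): 1.2390/0.0833333 → 14 → o, 0.7381/0.0416667 → 17 → r; chars or.

NJ47or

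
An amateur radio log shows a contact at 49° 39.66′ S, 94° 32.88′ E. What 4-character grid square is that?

NE70

Shift to the Maidenhead origin (180°W, 90°S): lon 274.55, lat 40.34.
Field: 274.55/20 → 13 → N, 40.34/10 → 4 → E; chars NE.
Square: 14.55/2 → 7, 0.34/1 → 0; chars 70.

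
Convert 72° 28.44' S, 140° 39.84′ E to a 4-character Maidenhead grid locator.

QB07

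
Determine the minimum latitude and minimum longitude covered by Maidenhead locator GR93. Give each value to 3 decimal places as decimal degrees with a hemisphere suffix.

83.000° N, 42.000° W

Field G=6, R=17: +6·20° lon, +17·10° lat → SW at lon -60°, lat 80°.
Square 9, 3: +9·2° lon, +3·1° lat → SW at lon -42°, lat 83°.
latitude 83.000° N, longitude 42.000° W.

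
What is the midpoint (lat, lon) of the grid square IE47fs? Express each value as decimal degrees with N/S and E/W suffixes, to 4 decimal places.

Field I=8, E=4: +8·20° lon, +4·10° lat → SW at lon -20°, lat -50°.
Square 4, 7: +4·2° lon, +7·1° lat → SW at lon -12°, lat -43°.
Subsquare f=5, s=18: +5·0.0833333° lon, +18·0.0416667° lat → SW at lon -11.5833°, lat -42.25°.
Cell spans 0.0833333° lon × 0.0416667° lat. Centre is SW corner plus half of each.
latitude 42.2292° S, longitude 11.5417° W.

42.2292° S, 11.5417° W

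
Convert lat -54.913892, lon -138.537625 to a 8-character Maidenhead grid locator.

CD05rc50

Add 180° to longitude and 90° to latitude: 41.46238, 35.08611.
Field (20°×10°, letters A–R): 41.46238/20 → 2 → C, 35.08611/10 → 3 → D; chars CD.
Square (2°×1°, digits 0–9): 1.46238/2 → 0, 5.08611/1 → 5; chars 05.
Subsquare (5′×2.5′, letters a–x): 1.46238/0.0833333 → 17 → r, 0.08611/0.0416667 → 2 → c; chars rc.
Extended square (30″×15″, digits 0–9): 0.04571/0.00833333 → 5, 0.00277/0.00416667 → 0; chars 50.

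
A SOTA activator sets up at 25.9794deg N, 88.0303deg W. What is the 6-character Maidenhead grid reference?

EL55xx

Offset from 180°W / 90°S: lon 91.9697°, lat 115.9794°.
Field: 91.9697/20 → 4 → E, 115.9794/10 → 11 → L; chars EL.
Square: 11.9697/2 → 5, 5.9794/1 → 5; chars 55.
Subsquare: 1.9697/0.0833333 → 23 → x, 0.9794/0.0416667 → 23 → x; chars xx.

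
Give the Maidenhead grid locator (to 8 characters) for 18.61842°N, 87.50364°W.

Add 180° to longitude and 90° to latitude: 92.49636, 108.61842.
Field: lon ⌊92.49636/20⌋ = 4 → E; lat ⌊108.61842/10⌋ = 10 → K.
Square: lon ⌊12.49636/2⌋ = 6; lat ⌊8.61842/1⌋ = 8.
Subsquare: lon ⌊0.49636/0.0833333⌋ = 5 → f; lat ⌊0.61842/0.0416667⌋ = 14 → o.
Extended square: lon ⌊0.07969/0.00833333⌋ = 9; lat ⌊0.03509/0.00416667⌋ = 8.

EK68fo98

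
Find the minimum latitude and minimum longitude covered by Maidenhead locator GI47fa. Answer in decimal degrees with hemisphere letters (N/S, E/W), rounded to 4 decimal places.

Field G=6, I=8: +6·20° lon, +8·10° lat → SW at lon -60°, lat -10°.
Square 4, 7: +4·2° lon, +7·1° lat → SW at lon -52°, lat -3°.
Subsquare f=5, a=0: +5·0.0833333° lon, +0·0.0416667° lat → SW at lon -51.5833°, lat -3°.
latitude 3.0000° S, longitude 51.5833° W.

3.0000° S, 51.5833° W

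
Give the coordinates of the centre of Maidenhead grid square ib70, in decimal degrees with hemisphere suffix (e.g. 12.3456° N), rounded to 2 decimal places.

79.50° S, 5.00° W

Field I=8, B=1: +8·20° lon, +1·10° lat → SW at lon -20°, lat -80°.
Square 7, 0: +7·2° lon, +0·1° lat → SW at lon -6°, lat -80°.
Cell spans 2° lon × 1° lat. Centre is SW corner plus half of each.
latitude 79.50° S, longitude 5.00° W.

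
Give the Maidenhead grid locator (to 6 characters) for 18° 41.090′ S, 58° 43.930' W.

Shift to the Maidenhead origin (180°W, 90°S): lon 121.2678, lat 71.3152.
Field: 121.2678/20 → 6 → G, 71.3152/10 → 7 → H; chars GH.
Square: 1.2678/2 → 0, 1.3152/1 → 1; chars 01.
Subsquare: 1.2678/0.0833333 → 15 → p, 0.3152/0.0416667 → 7 → h; chars ph.

GH01ph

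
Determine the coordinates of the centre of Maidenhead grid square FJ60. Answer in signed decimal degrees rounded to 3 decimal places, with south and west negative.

0.500, -67.000

Field F=5, J=9: +5·20° lon, +9·10° lat → SW at lon -80°, lat 0°.
Square 6, 0: +6·2° lon, +0·1° lat → SW at lon -68°, lat 0°.
Cell spans 2° lon × 1° lat. Centre is SW corner plus half of each.
latitude 0.500, longitude -67.000.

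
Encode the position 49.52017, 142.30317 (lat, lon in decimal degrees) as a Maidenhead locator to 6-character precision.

QN19dm

Shift to the Maidenhead origin (180°W, 90°S): lon 322.3032, lat 139.5202.
Field (20°×10°, letters A–R): lon ⌊322.3032/20⌋ = 16 → Q; lat ⌊139.5202/10⌋ = 13 → N.
Square (2°×1°, digits 0–9): lon ⌊2.3032/2⌋ = 1; lat ⌊9.5202/1⌋ = 9.
Subsquare (5′×2.5′, letters a–x): lon ⌊0.3032/0.0833333⌋ = 3 → d; lat ⌊0.5202/0.0416667⌋ = 12 → m.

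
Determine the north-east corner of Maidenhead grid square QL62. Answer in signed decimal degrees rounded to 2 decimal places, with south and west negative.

23.00, 154.00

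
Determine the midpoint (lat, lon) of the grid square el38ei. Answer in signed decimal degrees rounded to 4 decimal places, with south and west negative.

28.3542, -93.6250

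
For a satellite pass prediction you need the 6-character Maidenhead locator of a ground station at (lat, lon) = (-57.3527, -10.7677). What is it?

ID42op

Add 180° to longitude and 90° to latitude: 169.2323, 32.6473.
Field: 169.2323/20 → 8 → I, 32.6473/10 → 3 → D; chars ID.
Square: 9.2323/2 → 4, 2.6473/1 → 2; chars 42.
Subsquare: 1.2323/0.0833333 → 14 → o, 0.6473/0.0416667 → 15 → p; chars op.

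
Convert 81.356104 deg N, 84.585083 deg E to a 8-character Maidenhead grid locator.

NR21hi05

Shift to the Maidenhead origin (180°W, 90°S): lon 264.58508, lat 171.35610.
Field: lon ⌊264.58508/20⌋ = 13 → N; lat ⌊171.35610/10⌋ = 17 → R.
Square: lon ⌊4.58508/2⌋ = 2; lat ⌊1.35610/1⌋ = 1.
Subsquare: lon ⌊0.58508/0.0833333⌋ = 7 → h; lat ⌊0.35610/0.0416667⌋ = 8 → i.
Extended square: lon ⌊0.00175/0.00833333⌋ = 0; lat ⌊0.02277/0.00416667⌋ = 5.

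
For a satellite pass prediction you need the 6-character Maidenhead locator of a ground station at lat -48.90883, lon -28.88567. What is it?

Offset from 180°W / 90°S: lon 151.1143°, lat 41.0912°.
Field (20°×10°, letters A–R): lon ⌊151.1143/20⌋ = 7 → H; lat ⌊41.0912/10⌋ = 4 → E.
Square (2°×1°, digits 0–9): lon ⌊11.1143/2⌋ = 5; lat ⌊1.0912/1⌋ = 1.
Subsquare (5′×2.5′, letters a–x): lon ⌊1.1143/0.0833333⌋ = 13 → n; lat ⌊0.0912/0.0416667⌋ = 2 → c.

HE51nc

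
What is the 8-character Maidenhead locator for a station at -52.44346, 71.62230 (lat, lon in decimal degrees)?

MD57tn43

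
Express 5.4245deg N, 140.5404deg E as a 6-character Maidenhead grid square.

Shift to the Maidenhead origin (180°W, 90°S): lon 320.5404, lat 95.4245.
Field: 320.5404/20 → 16 → Q, 95.4245/10 → 9 → J; chars QJ.
Square: 0.5404/2 → 0, 5.4245/1 → 5; chars 05.
Subsquare: 0.5404/0.0833333 → 6 → g, 0.4245/0.0416667 → 10 → k; chars gk.

QJ05gk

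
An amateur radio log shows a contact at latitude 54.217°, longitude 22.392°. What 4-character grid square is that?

KO14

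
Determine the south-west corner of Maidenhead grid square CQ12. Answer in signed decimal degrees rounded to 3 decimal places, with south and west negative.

Field C=2, Q=16: +2·20° lon, +16·10° lat → SW at lon -140°, lat 70°.
Square 1, 2: +1·2° lon, +2·1° lat → SW at lon -138°, lat 72°.
latitude 72.000, longitude -138.000.

72.000, -138.000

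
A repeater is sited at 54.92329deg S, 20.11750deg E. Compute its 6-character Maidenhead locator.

Shift to the Maidenhead origin (180°W, 90°S): lon 200.1175, lat 35.0767.
Field: lon ⌊200.1175/20⌋ = 10 → K; lat ⌊35.0767/10⌋ = 3 → D.
Square: lon ⌊0.1175/2⌋ = 0; lat ⌊5.0767/1⌋ = 5.
Subsquare: lon ⌊0.1175/0.0833333⌋ = 1 → b; lat ⌊0.0767/0.0416667⌋ = 1 → b.

KD05bb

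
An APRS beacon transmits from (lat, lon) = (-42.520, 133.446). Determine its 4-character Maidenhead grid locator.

Offset from 180°W / 90°S: lon 313.45°, lat 47.48°.
Field: lon ⌊313.45/20⌋ = 15 → P; lat ⌊47.48/10⌋ = 4 → E.
Square: lon ⌊13.45/2⌋ = 6; lat ⌊7.48/1⌋ = 7.

PE67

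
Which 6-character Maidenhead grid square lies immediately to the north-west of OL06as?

NL96xt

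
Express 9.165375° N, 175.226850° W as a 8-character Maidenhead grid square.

AJ29jd29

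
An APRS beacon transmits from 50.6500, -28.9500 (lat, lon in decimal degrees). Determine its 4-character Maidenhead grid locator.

HO50

Offset from 180°W / 90°S: lon 151.05°, lat 140.65°.
Field: 151.05/20 → 7 → H, 140.65/10 → 14 → O; chars HO.
Square: 11.05/2 → 5, 0.65/1 → 0; chars 50.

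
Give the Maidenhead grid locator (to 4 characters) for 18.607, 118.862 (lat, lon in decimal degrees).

Shift to the Maidenhead origin (180°W, 90°S): lon 298.86, lat 108.61.
Field (20°×10°, letters A–R): 298.86/20 → 14 → O, 108.61/10 → 10 → K; chars OK.
Square (2°×1°, digits 0–9): 18.86/2 → 9, 8.61/1 → 8; chars 98.

OK98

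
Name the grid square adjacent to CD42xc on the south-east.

Longitude subsquare x = 23; +1 → 24, wraps to 0 = a, carry into square.
Longitude square 4; +1 → 5.
Latitude subsquare c = 2; −1 → 1 = b.

CD52ab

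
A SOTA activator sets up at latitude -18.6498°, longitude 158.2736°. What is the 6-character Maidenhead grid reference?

QH91di

Offset from 180°W / 90°S: lon 338.2736°, lat 71.3502°.
Field: lon ⌊338.2736/20⌋ = 16 → Q; lat ⌊71.3502/10⌋ = 7 → H.
Square: lon ⌊18.2736/2⌋ = 9; lat ⌊1.3502/1⌋ = 1.
Subsquare: lon ⌊0.2736/0.0833333⌋ = 3 → d; lat ⌊0.3502/0.0416667⌋ = 8 → i.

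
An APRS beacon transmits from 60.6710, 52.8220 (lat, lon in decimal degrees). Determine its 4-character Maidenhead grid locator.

Shift to the Maidenhead origin (180°W, 90°S): lon 232.82, lat 150.67.
Field: 232.82/20 → 11 → L, 150.67/10 → 15 → P; chars LP.
Square: 12.82/2 → 6, 0.67/1 → 0; chars 60.

LP60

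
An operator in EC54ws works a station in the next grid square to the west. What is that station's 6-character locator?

Longitude subsquare w = 22; −1 → 21 = v.
The latitude characters are unchanged.

EC54vs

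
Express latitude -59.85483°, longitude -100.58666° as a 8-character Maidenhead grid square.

Offset from 180°W / 90°S: lon 79.41334°, lat 30.14517°.
Field (20°×10°, letters A–R): lon ⌊79.41334/20⌋ = 3 → D; lat ⌊30.14517/10⌋ = 3 → D.
Square (2°×1°, digits 0–9): lon ⌊19.41334/2⌋ = 9; lat ⌊0.14517/1⌋ = 0.
Subsquare (5′×2.5′, letters a–x): lon ⌊1.41334/0.0833333⌋ = 16 → q; lat ⌊0.14517/0.0416667⌋ = 3 → d.
Extended square (30″×15″, digits 0–9): lon ⌊0.08001/0.00833333⌋ = 9; lat ⌊0.02017/0.00416667⌋ = 4.

DD90qd94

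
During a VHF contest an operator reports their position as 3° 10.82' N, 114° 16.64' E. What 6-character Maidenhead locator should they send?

Add 180° to longitude and 90° to latitude: 294.2773, 93.1803.
Field (20°×10°, letters A–R): lon ⌊294.2773/20⌋ = 14 → O; lat ⌊93.1803/10⌋ = 9 → J.
Square (2°×1°, digits 0–9): lon ⌊14.2773/2⌋ = 7; lat ⌊3.1803/1⌋ = 3.
Subsquare (5′×2.5′, letters a–x): lon ⌊0.2773/0.0833333⌋ = 3 → d; lat ⌊0.1803/0.0416667⌋ = 4 → e.

OJ73de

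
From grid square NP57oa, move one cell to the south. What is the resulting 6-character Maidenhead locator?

NP56ox

Latitude subsquare a = 0; −1 → -1, wraps to 23 = x, carry into square.
Latitude square 7; −1 → 6.
The longitude characters are unchanged.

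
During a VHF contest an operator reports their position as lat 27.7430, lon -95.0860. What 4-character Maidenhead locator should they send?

Shift to the Maidenhead origin (180°W, 90°S): lon 84.91, lat 117.74.
Field: lon ⌊84.91/20⌋ = 4 → E; lat ⌊117.74/10⌋ = 11 → L.
Square: lon ⌊4.91/2⌋ = 2; lat ⌊7.74/1⌋ = 7.

EL27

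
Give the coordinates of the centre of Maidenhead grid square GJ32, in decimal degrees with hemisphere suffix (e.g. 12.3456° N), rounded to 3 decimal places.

2.500° N, 53.000° W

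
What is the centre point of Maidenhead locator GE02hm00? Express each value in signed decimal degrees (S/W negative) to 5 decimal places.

Field G=6, E=4: +6·20° lon, +4·10° lat → SW at lon -60°, lat -50°.
Square 0, 2: +0·2° lon, +2·1° lat → SW at lon -60°, lat -48°.
Subsquare h=7, m=12: +7·0.0833333° lon, +12·0.0416667° lat → SW at lon -59.4167°, lat -47.5°.
Extended square 0, 0: +0·0.00833333° lon, +0·0.00416667° lat → SW at lon -59.4167°, lat -47.5°.
Cell spans 0.00833333° lon × 0.00416667° lat. Centre is SW corner plus half of each.
latitude -47.49792, longitude -59.41250.

-47.49792, -59.41250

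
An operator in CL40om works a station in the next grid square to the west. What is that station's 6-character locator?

CL40nm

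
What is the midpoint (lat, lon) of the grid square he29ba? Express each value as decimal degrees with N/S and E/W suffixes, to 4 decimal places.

40.9792° S, 35.8750° W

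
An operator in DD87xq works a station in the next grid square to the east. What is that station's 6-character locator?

Longitude subsquare x = 23; +1 → 24, wraps to 0 = a, carry into square.
Longitude square 8; +1 → 9.
The latitude characters are unchanged.

DD97aq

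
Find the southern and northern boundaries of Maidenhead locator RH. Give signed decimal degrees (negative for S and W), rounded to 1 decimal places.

-20.0, -10.0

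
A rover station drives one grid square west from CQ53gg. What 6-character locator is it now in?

Longitude subsquare g = 6; −1 → 5 = f.
The latitude characters are unchanged.

CQ53fg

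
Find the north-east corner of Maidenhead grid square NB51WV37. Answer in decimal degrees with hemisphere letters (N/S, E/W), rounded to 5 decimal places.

Field N=13, B=1: +13·20° lon, +1·10° lat → SW at lon 80°, lat -80°.
Square 5, 1: +5·2° lon, +1·1° lat → SW at lon 90°, lat -79°.
Subsquare w=22, v=21: +22·0.0833333° lon, +21·0.0416667° lat → SW at lon 91.8333°, lat -78.125°.
Extended square 3, 7: +3·0.00833333° lon, +7·0.00416667° lat → SW at lon 91.8583°, lat -78.0958°.
Cell spans 0.00833333° lon × 0.00416667° lat. NE corner is SW corner plus one full cell.
latitude 78.09167° S, longitude 91.86667° E.

78.09167° S, 91.86667° E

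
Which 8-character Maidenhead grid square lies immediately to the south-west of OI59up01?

Longitude extended square 0; −1 → -1, wraps to 9, carry into subsquare.
Longitude subsquare u = 20; −1 → 19 = t.
Latitude extended square 1; −1 → 0.

OI59tp90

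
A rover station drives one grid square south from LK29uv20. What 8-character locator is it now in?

LK29uu29

Latitude extended square 0; −1 → -1, wraps to 9, carry into subsquare.
Latitude subsquare v = 21; −1 → 20 = u.
The longitude characters are unchanged.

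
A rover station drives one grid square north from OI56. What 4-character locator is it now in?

Latitude square 6; +1 → 7.
The longitude characters are unchanged.

OI57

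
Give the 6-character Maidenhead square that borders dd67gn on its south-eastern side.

Longitude subsquare g = 6; +1 → 7 = h.
Latitude subsquare n = 13; −1 → 12 = m.

DD67hm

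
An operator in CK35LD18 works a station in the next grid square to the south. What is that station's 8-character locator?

Latitude extended square 8; −1 → 7.
The longitude characters are unchanged.

CK35ld17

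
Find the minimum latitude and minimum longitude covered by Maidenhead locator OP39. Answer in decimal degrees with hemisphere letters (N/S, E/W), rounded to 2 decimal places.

69.00° N, 106.00° E

Field O=14, P=15: +14·20° lon, +15·10° lat → SW at lon 100°, lat 60°.
Square 3, 9: +3·2° lon, +9·1° lat → SW at lon 106°, lat 69°.
latitude 69.00° N, longitude 106.00° E.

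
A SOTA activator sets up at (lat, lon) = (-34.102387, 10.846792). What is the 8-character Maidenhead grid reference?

JF55kv15

Shift to the Maidenhead origin (180°W, 90°S): lon 190.84679, lat 55.89761.
Field: 190.84679/20 → 9 → J, 55.89761/10 → 5 → F; chars JF.
Square: 10.84679/2 → 5, 5.89761/1 → 5; chars 55.
Subsquare: 0.84679/0.0833333 → 10 → k, 0.89761/0.0416667 → 21 → v; chars kv.
Extended square: 0.01346/0.00833333 → 1, 0.02261/0.00416667 → 5; chars 15.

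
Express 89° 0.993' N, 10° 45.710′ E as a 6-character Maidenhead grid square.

JR59ja

Offset from 180°W / 90°S: lon 190.7618°, lat 179.0165°.
Field: 190.7618/20 → 9 → J, 179.0165/10 → 17 → R; chars JR.
Square: 10.7618/2 → 5, 9.0165/1 → 9; chars 59.
Subsquare: 0.7618/0.0833333 → 9 → j, 0.0165/0.0416667 → 0 → a; chars ja.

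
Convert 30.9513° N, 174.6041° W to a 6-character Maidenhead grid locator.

AM20qw

Shift to the Maidenhead origin (180°W, 90°S): lon 5.3959, lat 120.9513.
Field: 5.3959/20 → 0 → A, 120.9513/10 → 12 → M; chars AM.
Square: 5.3959/2 → 2, 0.9513/1 → 0; chars 20.
Subsquare: 1.3959/0.0833333 → 16 → q, 0.9513/0.0416667 → 22 → w; chars qw.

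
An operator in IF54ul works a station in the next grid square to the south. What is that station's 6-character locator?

Latitude subsquare l = 11; −1 → 10 = k.
The longitude characters are unchanged.

IF54uk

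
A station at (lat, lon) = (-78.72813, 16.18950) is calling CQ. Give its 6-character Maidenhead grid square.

JB81cg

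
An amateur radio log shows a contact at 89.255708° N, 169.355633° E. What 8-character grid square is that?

Add 180° to longitude and 90° to latitude: 349.35563, 179.25571.
Field: lon ⌊349.35563/20⌋ = 17 → R; lat ⌊179.25571/10⌋ = 17 → R.
Square: lon ⌊9.35563/2⌋ = 4; lat ⌊9.25571/1⌋ = 9.
Subsquare: lon ⌊1.35563/0.0833333⌋ = 16 → q; lat ⌊0.25571/0.0416667⌋ = 6 → g.
Extended square: lon ⌊0.02230/0.00833333⌋ = 2; lat ⌊0.00571/0.00416667⌋ = 1.

RR49qg21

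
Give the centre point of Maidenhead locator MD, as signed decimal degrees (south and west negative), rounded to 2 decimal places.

-55.00, 70.00

Field M=12, D=3: +12·20° lon, +3·10° lat → SW at lon 60°, lat -60°.
Cell spans 20° lon × 10° lat. Centre is SW corner plus half of each.
latitude -55.00, longitude 70.00.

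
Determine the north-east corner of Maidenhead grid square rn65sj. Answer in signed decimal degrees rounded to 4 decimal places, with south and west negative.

45.4167, 173.5833

Field R=17, N=13: +17·20° lon, +13·10° lat → SW at lon 160°, lat 40°.
Square 6, 5: +6·2° lon, +5·1° lat → SW at lon 172°, lat 45°.
Subsquare s=18, j=9: +18·0.0833333° lon, +9·0.0416667° lat → SW at lon 173.5°, lat 45.375°.
Cell spans 0.0833333° lon × 0.0416667° lat. NE corner is SW corner plus one full cell.
latitude 45.4167, longitude 173.5833.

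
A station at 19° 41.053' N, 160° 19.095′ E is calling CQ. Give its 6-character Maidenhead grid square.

RK09dq

Add 180° to longitude and 90° to latitude: 340.3183, 109.6842.
Field: 340.3183/20 → 17 → R, 109.6842/10 → 10 → K; chars RK.
Square: 0.3183/2 → 0, 9.6842/1 → 9; chars 09.
Subsquare: 0.3183/0.0833333 → 3 → d, 0.6842/0.0416667 → 16 → q; chars dq.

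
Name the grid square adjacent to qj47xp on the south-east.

Longitude subsquare x = 23; +1 → 24, wraps to 0 = a, carry into square.
Longitude square 4; +1 → 5.
Latitude subsquare p = 15; −1 → 14 = o.

QJ57ao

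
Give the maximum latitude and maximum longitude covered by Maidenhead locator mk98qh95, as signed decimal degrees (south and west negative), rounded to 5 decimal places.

Field M=12, K=10: +12·20° lon, +10·10° lat → SW at lon 60°, lat 10°.
Square 9, 8: +9·2° lon, +8·1° lat → SW at lon 78°, lat 18°.
Subsquare q=16, h=7: +16·0.0833333° lon, +7·0.0416667° lat → SW at lon 79.3333°, lat 18.2917°.
Extended square 9, 5: +9·0.00833333° lon, +5·0.00416667° lat → SW at lon 79.4083°, lat 18.3125°.
Cell spans 0.00833333° lon × 0.00416667° lat. NE corner is SW corner plus one full cell.
latitude 18.31667, longitude 79.41667.

18.31667, 79.41667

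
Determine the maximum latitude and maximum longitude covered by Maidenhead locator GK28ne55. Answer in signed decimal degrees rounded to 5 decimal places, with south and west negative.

18.19167, -54.86667

Field G=6, K=10: +6·20° lon, +10·10° lat → SW at lon -60°, lat 10°.
Square 2, 8: +2·2° lon, +8·1° lat → SW at lon -56°, lat 18°.
Subsquare n=13, e=4: +13·0.0833333° lon, +4·0.0416667° lat → SW at lon -54.9167°, lat 18.1667°.
Extended square 5, 5: +5·0.00833333° lon, +5·0.00416667° lat → SW at lon -54.875°, lat 18.1875°.
Cell spans 0.00833333° lon × 0.00416667° lat. NE corner is SW corner plus one full cell.
latitude 18.19167, longitude -54.86667.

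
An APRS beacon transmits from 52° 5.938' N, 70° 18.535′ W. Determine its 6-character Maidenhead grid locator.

Add 180° to longitude and 90° to latitude: 109.6911, 142.0990.
Field (20°×10°, letters A–R): lon ⌊109.6911/20⌋ = 5 → F; lat ⌊142.0990/10⌋ = 14 → O.
Square (2°×1°, digits 0–9): lon ⌊9.6911/2⌋ = 4; lat ⌊2.0990/1⌋ = 2.
Subsquare (5′×2.5′, letters a–x): lon ⌊1.6911/0.0833333⌋ = 20 → u; lat ⌊0.0990/0.0416667⌋ = 2 → c.

FO42uc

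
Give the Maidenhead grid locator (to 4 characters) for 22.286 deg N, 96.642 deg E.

NL82

Offset from 180°W / 90°S: lon 276.64°, lat 112.29°.
Field: 276.64/20 → 13 → N, 112.29/10 → 11 → L; chars NL.
Square: 16.64/2 → 8, 2.29/1 → 2; chars 82.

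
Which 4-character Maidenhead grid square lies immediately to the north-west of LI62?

LI53

Longitude square 6; −1 → 5.
Latitude square 2; +1 → 3.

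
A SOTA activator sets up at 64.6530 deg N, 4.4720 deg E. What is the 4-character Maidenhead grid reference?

Add 180° to longitude and 90° to latitude: 184.47, 154.65.
Field: 184.47/20 → 9 → J, 154.65/10 → 15 → P; chars JP.
Square: 4.47/2 → 2, 4.65/1 → 4; chars 24.

JP24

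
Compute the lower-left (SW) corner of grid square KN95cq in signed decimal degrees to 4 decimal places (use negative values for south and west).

45.6667, 38.1667

Field K=10, N=13: +10·20° lon, +13·10° lat → SW at lon 20°, lat 40°.
Square 9, 5: +9·2° lon, +5·1° lat → SW at lon 38°, lat 45°.
Subsquare c=2, q=16: +2·0.0833333° lon, +16·0.0416667° lat → SW at lon 38.1667°, lat 45.6667°.
latitude 45.6667, longitude 38.1667.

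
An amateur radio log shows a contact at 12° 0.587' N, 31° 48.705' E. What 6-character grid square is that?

Shift to the Maidenhead origin (180°W, 90°S): lon 211.8117, lat 102.0098.
Field: lon ⌊211.8117/20⌋ = 10 → K; lat ⌊102.0098/10⌋ = 10 → K.
Square: lon ⌊11.8117/2⌋ = 5; lat ⌊2.0098/1⌋ = 2.
Subsquare: lon ⌊1.8117/0.0833333⌋ = 21 → v; lat ⌊0.0098/0.0416667⌋ = 0 → a.

KK52va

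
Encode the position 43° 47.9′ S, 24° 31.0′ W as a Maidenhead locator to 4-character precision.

HE76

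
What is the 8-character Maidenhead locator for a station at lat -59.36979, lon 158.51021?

Add 180° to longitude and 90° to latitude: 338.51021, 30.63021.
Field: lon ⌊338.51021/20⌋ = 16 → Q; lat ⌊30.63021/10⌋ = 3 → D.
Square: lon ⌊18.51021/2⌋ = 9; lat ⌊0.63021/1⌋ = 0.
Subsquare: lon ⌊0.51021/0.0833333⌋ = 6 → g; lat ⌊0.63021/0.0416667⌋ = 15 → p.
Extended square: lon ⌊0.01021/0.00833333⌋ = 1; lat ⌊0.00521/0.00416667⌋ = 1.

QD90gp11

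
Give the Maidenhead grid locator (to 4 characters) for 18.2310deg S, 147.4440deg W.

BH61

Offset from 180°W / 90°S: lon 32.56°, lat 71.77°.
Field (20°×10°, letters A–R): lon ⌊32.56/20⌋ = 1 → B; lat ⌊71.77/10⌋ = 7 → H.
Square (2°×1°, digits 0–9): lon ⌊12.56/2⌋ = 6; lat ⌊1.77/1⌋ = 1.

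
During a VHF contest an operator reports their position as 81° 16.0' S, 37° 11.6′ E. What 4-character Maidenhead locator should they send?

Add 180° to longitude and 90° to latitude: 217.19, 8.73.
Field: lon ⌊217.19/20⌋ = 10 → K; lat ⌊8.73/10⌋ = 0 → A.
Square: lon ⌊17.19/2⌋ = 8; lat ⌊8.73/1⌋ = 8.

KA88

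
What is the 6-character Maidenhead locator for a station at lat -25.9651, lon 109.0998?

Shift to the Maidenhead origin (180°W, 90°S): lon 289.0998, lat 64.0349.
Field: 289.0998/20 → 14 → O, 64.0349/10 → 6 → G; chars OG.
Square: 9.0998/2 → 4, 4.0349/1 → 4; chars 44.
Subsquare: 1.0998/0.0833333 → 13 → n, 0.0349/0.0416667 → 0 → a; chars na.

OG44na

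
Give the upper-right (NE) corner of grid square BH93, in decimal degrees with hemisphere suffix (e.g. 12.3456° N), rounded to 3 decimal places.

16.000° S, 140.000° W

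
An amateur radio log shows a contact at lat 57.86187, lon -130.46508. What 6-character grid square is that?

CO47su

Add 180° to longitude and 90° to latitude: 49.5349, 147.8619.
Field: 49.5349/20 → 2 → C, 147.8619/10 → 14 → O; chars CO.
Square: 9.5349/2 → 4, 7.8619/1 → 7; chars 47.
Subsquare: 1.5349/0.0833333 → 18 → s, 0.8619/0.0416667 → 20 → u; chars su.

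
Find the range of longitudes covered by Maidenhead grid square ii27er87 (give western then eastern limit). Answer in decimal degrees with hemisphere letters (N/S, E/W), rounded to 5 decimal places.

15.60000° W, 15.59167° W

Field I=8, I=8: +8·20° lon, +8·10° lat → SW at lon -20°, lat -10°.
Square 2, 7: +2·2° lon, +7·1° lat → SW at lon -16°, lat -3°.
Subsquare e=4, r=17: +4·0.0833333° lon, +17·0.0416667° lat → SW at lon -15.6667°, lat -2.29167°.
Extended square 8, 7: +8·0.00833333° lon, +7·0.00416667° lat → SW at lon -15.6°, lat -2.2625°.
Cell spans 0.00833333° lon × 0.00416667° lat.
west 15.60000° W, east 15.59167° W.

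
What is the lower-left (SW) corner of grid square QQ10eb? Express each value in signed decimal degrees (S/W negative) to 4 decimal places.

70.0417, 142.3333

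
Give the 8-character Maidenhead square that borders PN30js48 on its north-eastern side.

PN30js59

Longitude extended square 4; +1 → 5.
Latitude extended square 8; +1 → 9.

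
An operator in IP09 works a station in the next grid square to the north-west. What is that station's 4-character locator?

Longitude square 0; −1 → -1, wraps to 9, carry into field.
Longitude field I = 8; −1 → 7 = H.
Latitude square 9; +1 → 10, wraps to 0, carry into field.
Latitude field P = 15; +1 → 16 = Q.

HQ90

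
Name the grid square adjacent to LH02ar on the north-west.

KH92xs

Longitude subsquare a = 0; −1 → -1, wraps to 23 = x, carry into square.
Longitude square 0; −1 → -1, wraps to 9, carry into field.
Longitude field L = 11; −1 → 10 = K.
Latitude subsquare r = 17; +1 → 18 = s.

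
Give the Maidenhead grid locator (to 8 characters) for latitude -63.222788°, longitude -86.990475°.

EC66ms16

Shift to the Maidenhead origin (180°W, 90°S): lon 93.00952, lat 26.77721.
Field: 93.00952/20 → 4 → E, 26.77721/10 → 2 → C; chars EC.
Square: 13.00952/2 → 6, 6.77721/1 → 6; chars 66.
Subsquare: 1.00952/0.0833333 → 12 → m, 0.77721/0.0416667 → 18 → s; chars ms.
Extended square: 0.00952/0.00833333 → 1, 0.02721/0.00416667 → 6; chars 16.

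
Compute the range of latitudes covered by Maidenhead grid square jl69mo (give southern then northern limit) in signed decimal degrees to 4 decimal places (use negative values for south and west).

Field J=9, L=11: +9·20° lon, +11·10° lat → SW at lon 0°, lat 20°.
Square 6, 9: +6·2° lon, +9·1° lat → SW at lon 12°, lat 29°.
Subsquare m=12, o=14: +12·0.0833333° lon, +14·0.0416667° lat → SW at lon 13°, lat 29.5833°.
Cell spans 0.0833333° lon × 0.0416667° lat.
south 29.5833, north 29.6250.

29.5833, 29.6250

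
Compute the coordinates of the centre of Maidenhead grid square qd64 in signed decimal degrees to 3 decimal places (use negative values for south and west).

Field Q=16, D=3: +16·20° lon, +3·10° lat → SW at lon 140°, lat -60°.
Square 6, 4: +6·2° lon, +4·1° lat → SW at lon 152°, lat -56°.
Cell spans 2° lon × 1° lat. Centre is SW corner plus half of each.
latitude -55.500, longitude 153.000.

-55.500, 153.000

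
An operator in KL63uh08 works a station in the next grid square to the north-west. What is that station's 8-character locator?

Longitude extended square 0; −1 → -1, wraps to 9, carry into subsquare.
Longitude subsquare u = 20; −1 → 19 = t.
Latitude extended square 8; +1 → 9.

KL63th99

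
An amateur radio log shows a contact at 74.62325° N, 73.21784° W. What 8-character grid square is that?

FQ34jo39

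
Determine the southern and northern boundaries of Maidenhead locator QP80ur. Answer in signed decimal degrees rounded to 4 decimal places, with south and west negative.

60.7083, 60.7500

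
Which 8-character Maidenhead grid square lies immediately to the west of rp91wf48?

RP91wf38

Longitude extended square 4; −1 → 3.
The latitude characters are unchanged.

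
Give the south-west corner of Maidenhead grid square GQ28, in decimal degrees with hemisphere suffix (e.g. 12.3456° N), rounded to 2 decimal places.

Field G=6, Q=16: +6·20° lon, +16·10° lat → SW at lon -60°, lat 70°.
Square 2, 8: +2·2° lon, +8·1° lat → SW at lon -56°, lat 78°.
latitude 78.00° N, longitude 56.00° W.

78.00° N, 56.00° W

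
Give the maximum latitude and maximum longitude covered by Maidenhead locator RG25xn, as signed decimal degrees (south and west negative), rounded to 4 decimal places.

-24.4167, 166.0000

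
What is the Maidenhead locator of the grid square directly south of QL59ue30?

QL59ud39

Latitude extended square 0; −1 → -1, wraps to 9, carry into subsquare.
Latitude subsquare e = 4; −1 → 3 = d.
The longitude characters are unchanged.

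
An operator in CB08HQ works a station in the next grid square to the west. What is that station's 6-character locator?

CB08gq

Longitude subsquare h = 7; −1 → 6 = g.
The latitude characters are unchanged.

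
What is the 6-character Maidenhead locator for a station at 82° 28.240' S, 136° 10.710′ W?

CA17vm

Shift to the Maidenhead origin (180°W, 90°S): lon 43.8215, lat 7.5293.
Field (20°×10°, letters A–R): 43.8215/20 → 2 → C, 7.5293/10 → 0 → A; chars CA.
Square (2°×1°, digits 0–9): 3.8215/2 → 1, 7.5293/1 → 7; chars 17.
Subsquare (5′×2.5′, letters a–x): 1.8215/0.0833333 → 21 → v, 0.5293/0.0416667 → 12 → m; chars vm.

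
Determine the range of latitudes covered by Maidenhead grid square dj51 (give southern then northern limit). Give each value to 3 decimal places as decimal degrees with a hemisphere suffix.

1.000° N, 2.000° N

Field D=3, J=9: +3·20° lon, +9·10° lat → SW at lon -120°, lat 0°.
Square 5, 1: +5·2° lon, +1·1° lat → SW at lon -110°, lat 1°.
Cell spans 2° lon × 1° lat.
south 1.000° N, north 2.000° N.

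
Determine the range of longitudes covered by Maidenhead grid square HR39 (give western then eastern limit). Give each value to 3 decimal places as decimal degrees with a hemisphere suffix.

Field H=7, R=17: +7·20° lon, +17·10° lat → SW at lon -40°, lat 80°.
Square 3, 9: +3·2° lon, +9·1° lat → SW at lon -34°, lat 89°.
Cell spans 2° lon × 1° lat.
west 34.000° W, east 32.000° W.

34.000° W, 32.000° W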